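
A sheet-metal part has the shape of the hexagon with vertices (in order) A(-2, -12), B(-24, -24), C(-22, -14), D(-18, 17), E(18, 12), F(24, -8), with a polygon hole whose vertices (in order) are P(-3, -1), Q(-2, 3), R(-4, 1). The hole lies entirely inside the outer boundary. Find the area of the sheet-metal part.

Outer boundary:
Σ = (-240) + (-192) + (-626) + (-522) + (-432) + (-304) = -2316
Area = |Σ|/2 = 1158.
Hole:
Σ = (-11) + (10) + (7) = 6
Area = |Σ|/2 = 3.
Net area = 1158 − 3 = 1155.

1155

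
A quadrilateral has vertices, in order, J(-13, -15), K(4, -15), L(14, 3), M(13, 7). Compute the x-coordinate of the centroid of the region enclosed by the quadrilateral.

61/24

Apply the shoelace formula. First the cross-terms c_i = x_i·y_{i+1} − x_{i+1}·y_i:
  255, 222, 59, -104  ⇒  2A = 432, A = 216.
Then Σ (x_i + x_{i+1})·c_i = 3294, so x̄ = 3294 / (6·216) = 61/24.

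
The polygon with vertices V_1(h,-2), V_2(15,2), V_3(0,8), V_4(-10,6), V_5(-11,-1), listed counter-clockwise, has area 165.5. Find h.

Write out the shoelace sum; only the two edges meeting at V_1 involve h:
2·Area = [((-11)·(-2) − h·(-1)) + (h·2 − 15·(-2))] + 276
       = 3·h + 328 = 331
⇒ h = 1.

1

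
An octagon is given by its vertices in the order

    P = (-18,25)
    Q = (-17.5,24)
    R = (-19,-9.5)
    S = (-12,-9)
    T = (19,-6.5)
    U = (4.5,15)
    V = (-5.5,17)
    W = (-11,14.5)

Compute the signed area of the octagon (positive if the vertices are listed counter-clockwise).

750.125

Apply the surveyor's formula: 2A = Σ (x_i·y_{i+1} − x_{i+1}·y_i), indices taken mod 8.
P→Q: (-18)(24) − (-17.5)(25) = 5.5
Q→R: (-17.5)(-9.5) − (-19)(24) = 622.25
R→S: (-19)(-9) − (-12)(-9.5) = 57
S→T: (-12)(-6.5) − (19)(-9) = 249
T→U: (19)(15) − (4.5)(-6.5) = 314.25
U→V: (4.5)(17) − (-5.5)(15) = 159
V→W: (-5.5)(14.5) − (-11)(17) = 107.25
W→P: (-11)(25) − (-18)(14.5) = -14
Σ = 1500.25
Signed area = Σ/2 = 750.125 (positive ⇒ counter-clockwise traversal).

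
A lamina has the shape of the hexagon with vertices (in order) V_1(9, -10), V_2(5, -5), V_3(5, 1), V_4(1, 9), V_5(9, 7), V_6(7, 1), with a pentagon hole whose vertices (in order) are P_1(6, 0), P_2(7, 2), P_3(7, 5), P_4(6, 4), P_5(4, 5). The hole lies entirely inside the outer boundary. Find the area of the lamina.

Outer boundary:
Apply Gauss's area formula: 2A = Σ (x_i·y_{i+1} − x_{i+1}·y_i), indices taken mod 6.
Σ = (5) + (30) + (44) + (-74) + (-40) + (-79) = -114
Area = |Σ|/2 = 57.
Hole:
Σ = (12) + (21) + (-2) + (14) + (-30) = 15
Area = |Σ|/2 = 7.5.
Net area = 57 − 7.5 = 49.5.

49.5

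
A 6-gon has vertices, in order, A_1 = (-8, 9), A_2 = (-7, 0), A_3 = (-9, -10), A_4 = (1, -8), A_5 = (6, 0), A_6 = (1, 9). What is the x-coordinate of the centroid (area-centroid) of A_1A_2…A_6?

-429/199

Apply the shoelace (surveyor's) formula. First the cross-terms c_i = x_i·y_{i+1} − x_{i+1}·y_i:
  63, 70, 82, 48, 54, 81  ⇒  2A = 398, A = 199.
Then Σ (x_i + x_{i+1})·c_i = -2574, so x̄ = -2574 / (6·199) = -429/199.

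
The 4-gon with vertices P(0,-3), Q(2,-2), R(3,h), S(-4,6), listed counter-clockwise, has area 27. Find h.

Write out the shoelace sum; only the two edges meeting at R involve h:
2·Area = [(2·h − 3·(-2)) + (3·6 − (-4)·h)] + 18
       = 6·h + 42 = 54
⇒ h = 2.

2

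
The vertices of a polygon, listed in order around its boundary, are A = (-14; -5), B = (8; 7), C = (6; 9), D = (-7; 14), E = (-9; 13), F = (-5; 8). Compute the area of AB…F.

142

Apply Gauss's area formula: 2A = Σ (x_i·y_{i+1} − x_{i+1}·y_i), indices taken mod 6.
Σ = (-58) + (30) + (147) + (35) + (-7) + (137) = 284
Area = |Σ|/2 = 142.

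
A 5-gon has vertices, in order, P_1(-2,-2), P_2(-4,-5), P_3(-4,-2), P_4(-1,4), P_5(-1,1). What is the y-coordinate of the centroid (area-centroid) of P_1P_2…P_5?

-5/7

Apply Gauss's area formula. First the cross-terms c_i = x_i·y_{i+1} − x_{i+1}·y_i:
  2, -12, -18, 3, 4  ⇒  2A = -21, A = -10.5.
Then Σ (y_i + y_{i+1})·c_i = 45, so ȳ = 45 / (6·(-10.5)) = -5/7.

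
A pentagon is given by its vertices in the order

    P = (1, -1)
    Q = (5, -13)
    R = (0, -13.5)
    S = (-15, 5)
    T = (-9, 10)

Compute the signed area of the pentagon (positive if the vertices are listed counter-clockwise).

Apply the shoelace (surveyor's) formula: 2A = Σ (x_i·y_{i+1} − x_{i+1}·y_i), indices taken mod 5.
P→Q: (1)(-13) − (5)(-1) = -8
Q→R: (5)(-13.5) − (0)(-13) = -67.5
R→S: (0)(5) − (-15)(-13.5) = -202.5
S→T: (-15)(10) − (-9)(5) = -105
T→P: (-9)(-1) − (1)(10) = -1
Σ = -384
Signed area = Σ/2 = -192 (negative ⇒ clockwise traversal).

-192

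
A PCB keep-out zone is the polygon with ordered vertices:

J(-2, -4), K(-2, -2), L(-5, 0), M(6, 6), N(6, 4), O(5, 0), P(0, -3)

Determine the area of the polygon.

48.5

Σ = (-4) + (-10) + (-30) + (-12) + (-20) + (-15) + (-6) = -97
Area = |Σ|/2 = 48.5.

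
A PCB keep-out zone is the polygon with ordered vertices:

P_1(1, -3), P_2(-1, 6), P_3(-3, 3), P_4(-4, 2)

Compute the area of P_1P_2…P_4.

Apply the shoelace formula: 2A = Σ (x_i·y_{i+1} − x_{i+1}·y_i), indices taken mod 4.
P_1→P_2: (1)(6) − (-1)(-3) = 3
P_2→P_3: (-1)(3) − (-3)(6) = 15
P_3→P_4: (-3)(2) − (-4)(3) = 6
P_4→P_1: (-4)(-3) − (1)(2) = 10
Σ = 34
Area = |Σ|/2 = 17.

17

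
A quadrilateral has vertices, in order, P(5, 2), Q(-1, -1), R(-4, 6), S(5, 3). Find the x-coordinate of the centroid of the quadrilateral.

0.3

Apply Gauss's area formula. First the cross-terms c_i = x_i·y_{i+1} − x_{i+1}·y_i:
  -3, -10, -42, -5  ⇒  2A = -60, A = -30.
Then Σ (x_i + x_{i+1})·c_i = -54, so x̄ = -54 / (6·(-30)) = 0.3.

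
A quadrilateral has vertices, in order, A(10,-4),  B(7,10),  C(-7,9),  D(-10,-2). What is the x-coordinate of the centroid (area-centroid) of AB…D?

0.32

Apply the shoelace (surveyor's) formula. First the cross-terms c_i = x_i·y_{i+1} − x_{i+1}·y_i:
  128, 133, 104, 60  ⇒  2A = 425, A = 212.5.
Then Σ (x_i + x_{i+1})·c_i = 408, so x̄ = 408 / (6·212.5) = 0.32.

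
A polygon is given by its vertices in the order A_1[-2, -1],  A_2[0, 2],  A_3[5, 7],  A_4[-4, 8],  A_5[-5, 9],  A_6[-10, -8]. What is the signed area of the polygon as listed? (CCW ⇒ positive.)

91

Apply Gauss's area formula: 2A = Σ (x_i·y_{i+1} − x_{i+1}·y_i), indices taken mod 6.
Cross-terms: -4, -10, 68, 4, 130, -6  ⇒  Σ = 182
Signed area = Σ/2 = 91 (positive ⇒ counter-clockwise traversal).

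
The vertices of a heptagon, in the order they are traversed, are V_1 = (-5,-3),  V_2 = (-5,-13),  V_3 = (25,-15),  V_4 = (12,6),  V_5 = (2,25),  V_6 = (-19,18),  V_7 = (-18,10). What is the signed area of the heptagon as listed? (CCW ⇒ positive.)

Apply Gauss's area formula: 2A = Σ (x_i·y_{i+1} − x_{i+1}·y_i), indices taken mod 7.
Σ = (50) + (400) + (330) + (288) + (511) + (134) + (104) = 1817
Signed area = Σ/2 = 908.5 (positive ⇒ counter-clockwise traversal).

908.5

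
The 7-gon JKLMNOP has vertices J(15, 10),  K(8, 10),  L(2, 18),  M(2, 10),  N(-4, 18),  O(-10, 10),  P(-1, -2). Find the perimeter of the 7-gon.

|JK| = √((-7)² + (0)²) = √49 = 7
|KL| = √((-6)² + (8)²) = √100 = 10
|LM| = √((0)² + (-8)²) = √64 = 8
|MN| = √((-6)² + (8)²) = √100 = 10
|NO| = √((-6)² + (-8)²) = √100 = 10
|OP| = √((9)² + (-12)²) = √225 = 15
|PJ| = √((16)² + (12)²) = √400 = 20
Perimeter = 7 + 10 + 8 + 10 + 10 + 15 + 20 = 80.

80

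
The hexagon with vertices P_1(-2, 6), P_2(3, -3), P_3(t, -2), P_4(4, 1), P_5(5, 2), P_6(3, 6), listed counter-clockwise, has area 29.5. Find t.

Write out the shoelace sum; only the two edges meeting at P_3 involve t:
2·Area = [(3·(-2) − t·(-3)) + (t·1 − 4·(-2))] + 45
       = 4·t + 47 = 59
⇒ t = 3.

3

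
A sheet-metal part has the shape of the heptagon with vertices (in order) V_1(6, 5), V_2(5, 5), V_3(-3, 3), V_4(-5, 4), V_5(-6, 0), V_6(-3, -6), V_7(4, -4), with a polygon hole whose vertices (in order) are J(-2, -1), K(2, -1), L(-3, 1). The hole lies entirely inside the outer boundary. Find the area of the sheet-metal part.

85

Outer boundary:
V_1→V_2: (6)(5) − (5)(5) = 5
V_2→V_3: (5)(3) − (-3)(5) = 30
V_3→V_4: (-3)(4) − (-5)(3) = 3
V_4→V_5: (-5)(0) − (-6)(4) = 24
V_5→V_6: (-6)(-6) − (-3)(0) = 36
V_6→V_7: (-3)(-4) − (4)(-6) = 36
V_7→V_1: (4)(5) − (6)(-4) = 44
Σ = 178
Area = |Σ|/2 = 89.
Hole:
Apply the shoelace (surveyor's) formula: 2A = Σ (x_i·y_{i+1} − x_{i+1}·y_i), indices taken mod 3.
Cross-terms: 4, -1, 5  ⇒  Σ = 8
Area = |Σ|/2 = 4.
Net area = 89 − 4 = 85.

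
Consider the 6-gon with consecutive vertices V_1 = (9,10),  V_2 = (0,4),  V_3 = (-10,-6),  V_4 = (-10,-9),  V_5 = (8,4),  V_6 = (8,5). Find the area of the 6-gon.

90.5

Apply the shoelace formula: 2A = Σ (x_i·y_{i+1} − x_{i+1}·y_i), indices taken mod 6.
V_1→V_2: (9)(4) − (0)(10) = 36
V_2→V_3: (0)(-6) − (-10)(4) = 40
V_3→V_4: (-10)(-9) − (-10)(-6) = 30
V_4→V_5: (-10)(4) − (8)(-9) = 32
V_5→V_6: (8)(5) − (8)(4) = 8
V_6→V_1: (8)(10) − (9)(5) = 35
Σ = 181
Area = |Σ|/2 = 90.5.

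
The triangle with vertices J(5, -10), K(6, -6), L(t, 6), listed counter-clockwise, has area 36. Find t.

-9

Write out the shoelace sum; only the two edges meeting at L involve t:
2·Area = [(6·6 − t·(-6)) + (t·(-10) − 5·6)] + 30
       = -4·t + 36 = 72
⇒ t = -9.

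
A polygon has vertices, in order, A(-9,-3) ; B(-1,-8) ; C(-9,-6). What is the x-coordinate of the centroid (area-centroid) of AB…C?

Apply the surveyor's formula. First the cross-terms c_i = x_i·y_{i+1} − x_{i+1}·y_i:
  69, -66, -27  ⇒  2A = -24, A = -12.
Then Σ (x_i + x_{i+1})·c_i = 456, so x̄ = 456 / (6·(-12)) = -19/3.

-19/3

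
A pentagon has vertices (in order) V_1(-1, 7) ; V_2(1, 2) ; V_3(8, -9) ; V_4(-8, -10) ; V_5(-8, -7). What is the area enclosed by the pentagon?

Apply Gauss's area formula: 2A = Σ (x_i·y_{i+1} − x_{i+1}·y_i), indices taken mod 5.
Σ = (-9) + (-25) + (-152) + (-24) + (-63) = -273
Area = |Σ|/2 = 136.5.

136.5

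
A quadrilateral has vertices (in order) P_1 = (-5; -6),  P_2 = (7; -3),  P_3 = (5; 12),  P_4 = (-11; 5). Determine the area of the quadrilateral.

202

Σ = (57) + (99) + (157) + (91) = 404
Area = |Σ|/2 = 202.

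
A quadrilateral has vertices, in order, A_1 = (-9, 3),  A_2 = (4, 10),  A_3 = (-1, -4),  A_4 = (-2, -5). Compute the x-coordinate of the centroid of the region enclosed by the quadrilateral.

Apply the surveyor's formula. First the cross-terms c_i = x_i·y_{i+1} − x_{i+1}·y_i:
  -102, -6, -3, -51  ⇒  2A = -162, A = -81.
Then Σ (x_i + x_{i+1})·c_i = 1062, so x̄ = 1062 / (6·(-81)) = -59/27.

-59/27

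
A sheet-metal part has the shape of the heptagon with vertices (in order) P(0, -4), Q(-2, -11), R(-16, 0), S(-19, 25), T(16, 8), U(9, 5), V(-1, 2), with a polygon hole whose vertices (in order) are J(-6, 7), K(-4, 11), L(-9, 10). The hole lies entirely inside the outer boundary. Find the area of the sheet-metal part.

Outer boundary:
Apply the shoelace (surveyor's) formula: 2A = Σ (x_i·y_{i+1} − x_{i+1}·y_i), indices taken mod 7.
P→Q: (0)(-11) − (-2)(-4) = -8
Q→R: (-2)(0) − (-16)(-11) = -176
R→S: (-16)(25) − (-19)(0) = -400
S→T: (-19)(8) − (16)(25) = -552
T→U: (16)(5) − (9)(8) = 8
U→V: (9)(2) − (-1)(5) = 23
V→P: (-1)(-4) − (0)(2) = 4
Σ = -1101
Area = |Σ|/2 = 550.5.
Hole:
Σ = (-38) + (59) + (-3) = 18
Area = |Σ|/2 = 9.
Net area = 550.5 − 9 = 541.5.

541.5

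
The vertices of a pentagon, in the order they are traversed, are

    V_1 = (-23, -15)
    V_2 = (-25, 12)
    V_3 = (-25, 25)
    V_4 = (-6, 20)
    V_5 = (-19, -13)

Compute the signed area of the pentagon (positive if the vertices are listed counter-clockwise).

-441

Cross-terms: -651, -325, -350, 458, -14  ⇒  Σ = -882
Signed area = Σ/2 = -441 (negative ⇒ clockwise traversal).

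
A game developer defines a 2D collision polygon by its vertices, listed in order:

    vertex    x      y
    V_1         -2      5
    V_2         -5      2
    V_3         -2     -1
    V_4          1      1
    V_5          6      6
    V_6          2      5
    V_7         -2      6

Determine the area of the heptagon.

Apply the shoelace formula: 2A = Σ (x_i·y_{i+1} − x_{i+1}·y_i), indices taken mod 7.
V_1→V_2: (-2)(2) − (-5)(5) = 21
V_2→V_3: (-5)(-1) − (-2)(2) = 9
V_3→V_4: (-2)(1) − (1)(-1) = -1
V_4→V_5: (1)(6) − (6)(1) = 0
V_5→V_6: (6)(5) − (2)(6) = 18
V_6→V_7: (2)(6) − (-2)(5) = 22
V_7→V_1: (-2)(5) − (-2)(6) = 2
Σ = 71
Area = |Σ|/2 = 35.5.

35.5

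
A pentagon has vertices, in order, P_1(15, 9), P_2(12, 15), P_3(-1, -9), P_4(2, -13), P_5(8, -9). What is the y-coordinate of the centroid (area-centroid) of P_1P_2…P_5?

-9/29

Apply the surveyor's formula. First the cross-terms c_i = x_i·y_{i+1} − x_{i+1}·y_i:
  117, -93, 31, 86, 207  ⇒  2A = 348, A = 174.
Then Σ (y_i + y_{i+1})·c_i = -324, so ȳ = -324 / (6·174) = -9/29.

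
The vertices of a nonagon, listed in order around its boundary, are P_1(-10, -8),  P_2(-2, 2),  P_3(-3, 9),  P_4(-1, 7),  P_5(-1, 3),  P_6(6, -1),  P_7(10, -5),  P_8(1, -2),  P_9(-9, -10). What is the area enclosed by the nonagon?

Apply the surveyor's formula: 2A = Σ (x_i·y_{i+1} − x_{i+1}·y_i), indices taken mod 9.
Cross-terms: -36, -12, -12, 4, -17, -20, -15, -28, -28  ⇒  Σ = -164
Area = |Σ|/2 = 82.

82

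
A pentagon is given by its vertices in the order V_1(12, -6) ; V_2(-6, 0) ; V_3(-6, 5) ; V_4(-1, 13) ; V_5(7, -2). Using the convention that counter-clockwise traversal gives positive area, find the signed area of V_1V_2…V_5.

-123

Apply Gauss's area formula: 2A = Σ (x_i·y_{i+1} − x_{i+1}·y_i), indices taken mod 5.
V_1→V_2: (12)(0) − (-6)(-6) = -36
V_2→V_3: (-6)(5) − (-6)(0) = -30
V_3→V_4: (-6)(13) − (-1)(5) = -73
V_4→V_5: (-1)(-2) − (7)(13) = -89
V_5→V_1: (7)(-6) − (12)(-2) = -18
Σ = -246
Signed area = Σ/2 = -123 (negative ⇒ clockwise traversal).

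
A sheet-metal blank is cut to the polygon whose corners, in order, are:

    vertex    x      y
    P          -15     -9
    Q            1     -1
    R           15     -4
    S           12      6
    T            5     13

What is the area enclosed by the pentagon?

224.5

Apply the shoelace formula: 2A = Σ (x_i·y_{i+1} − x_{i+1}·y_i), indices taken mod 5.
Σ = (24) + (11) + (138) + (126) + (150) = 449
Area = |Σ|/2 = 224.5.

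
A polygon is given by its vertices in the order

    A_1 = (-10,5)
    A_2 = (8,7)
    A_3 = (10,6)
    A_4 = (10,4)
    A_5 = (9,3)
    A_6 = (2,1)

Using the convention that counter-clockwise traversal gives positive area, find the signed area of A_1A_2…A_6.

Apply the shoelace (surveyor's) formula: 2A = Σ (x_i·y_{i+1} − x_{i+1}·y_i), indices taken mod 6.
Σ = (-110) + (-22) + (-20) + (-6) + (3) + (20) = -135
Signed area = Σ/2 = -67.5 (negative ⇒ clockwise traversal).

-67.5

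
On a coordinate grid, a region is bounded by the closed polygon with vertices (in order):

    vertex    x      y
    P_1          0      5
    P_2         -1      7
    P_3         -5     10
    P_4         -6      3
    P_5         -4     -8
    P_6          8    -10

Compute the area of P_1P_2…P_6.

Cross-terms: 5, 25, 45, 60, 104, 40  ⇒  Σ = 279
Area = |Σ|/2 = 139.5.

139.5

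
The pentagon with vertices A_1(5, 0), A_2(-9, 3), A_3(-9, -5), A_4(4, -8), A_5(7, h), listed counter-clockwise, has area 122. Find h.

The doubled signed area Σ (x_i y_{i+1} − x_{i+1} y_i) is linear in h.
With h=0 it equals 235; the coefficient of h is -1 (from the two edges through A_5).
So -1·h + 235 = 2·122 = 244 ⇒ h = -9.

-9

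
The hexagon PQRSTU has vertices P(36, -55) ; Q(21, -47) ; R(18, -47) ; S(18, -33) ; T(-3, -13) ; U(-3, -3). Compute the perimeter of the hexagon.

138

|PQ| = √((-15)² + (8)²) = √289 = 17
|QR| = √((-3)² + (0)²) = √9 = 3
|RS| = √((0)² + (14)²) = √196 = 14
|ST| = √((-21)² + (20)²) = √841 = 29
|TU| = √((0)² + (10)²) = √100 = 10
|UP| = √((39)² + (-52)²) = √4225 = 65
Perimeter = 17 + 3 + 14 + 29 + 10 + 65 = 138.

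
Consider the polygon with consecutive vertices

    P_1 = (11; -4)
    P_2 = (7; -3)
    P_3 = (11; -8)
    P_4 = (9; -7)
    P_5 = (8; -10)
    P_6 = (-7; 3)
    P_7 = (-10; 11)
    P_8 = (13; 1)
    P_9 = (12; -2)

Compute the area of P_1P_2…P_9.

188.5

P_1→P_2: (11)(-3) − (7)(-4) = -5
P_2→P_3: (7)(-8) − (11)(-3) = -23
P_3→P_4: (11)(-7) − (9)(-8) = -5
P_4→P_5: (9)(-10) − (8)(-7) = -34
P_5→P_6: (8)(3) − (-7)(-10) = -46
P_6→P_7: (-7)(11) − (-10)(3) = -47
P_7→P_8: (-10)(1) − (13)(11) = -153
P_8→P_9: (13)(-2) − (12)(1) = -38
P_9→P_1: (12)(-4) − (11)(-2) = -26
Σ = -377
Area = |Σ|/2 = 188.5.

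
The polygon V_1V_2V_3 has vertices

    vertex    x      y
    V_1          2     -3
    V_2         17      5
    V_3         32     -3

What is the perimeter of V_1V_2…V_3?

|V_1V_2| = √((15)² + (8)²) = √289 = 17
|V_2V_3| = √((15)² + (-8)²) = √289 = 17
|V_3V_1| = √((-30)² + (0)²) = √900 = 30
Perimeter = 17 + 17 + 30 = 64.

64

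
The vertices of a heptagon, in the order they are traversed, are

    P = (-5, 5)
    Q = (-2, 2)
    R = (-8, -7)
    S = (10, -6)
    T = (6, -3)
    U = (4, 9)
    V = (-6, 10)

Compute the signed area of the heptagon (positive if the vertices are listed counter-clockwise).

Apply the surveyor's formula: 2A = Σ (x_i·y_{i+1} − x_{i+1}·y_i), indices taken mod 7.
Σ = (0) + (30) + (118) + (6) + (66) + (94) + (20) = 334
Signed area = Σ/2 = 167 (positive ⇒ counter-clockwise traversal).

167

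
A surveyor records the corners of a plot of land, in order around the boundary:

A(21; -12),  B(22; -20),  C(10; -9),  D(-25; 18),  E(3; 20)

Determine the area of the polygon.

604.5

Apply the surveyor's formula: 2A = Σ (x_i·y_{i+1} − x_{i+1}·y_i), indices taken mod 5.
A→B: (21)(-20) − (22)(-12) = -156
B→C: (22)(-9) − (10)(-20) = 2
C→D: (10)(18) − (-25)(-9) = -45
D→E: (-25)(20) − (3)(18) = -554
E→A: (3)(-12) − (21)(20) = -456
Σ = -1209
Area = |Σ|/2 = 604.5.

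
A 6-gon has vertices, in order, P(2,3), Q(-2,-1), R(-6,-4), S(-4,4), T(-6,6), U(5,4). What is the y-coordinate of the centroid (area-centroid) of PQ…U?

493/243

Apply Gauss's area formula. First the cross-terms c_i = x_i·y_{i+1} − x_{i+1}·y_i:
  4, 2, -40, 0, -54, 7  ⇒  2A = -81, A = -40.5.
Then Σ (y_i + y_{i+1})·c_i = -493, so ȳ = -493 / (6·(-40.5)) = 493/243.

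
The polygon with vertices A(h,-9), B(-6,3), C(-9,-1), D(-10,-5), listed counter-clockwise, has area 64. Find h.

The doubled signed area Σ (x_i y_{i+1} − x_{i+1} y_i) is linear in h.
With h=0 it equals 104; the coefficient of h is 8 (from the two edges through A).
So 8·h + 104 = 2·64 = 128 ⇒ h = 3.

3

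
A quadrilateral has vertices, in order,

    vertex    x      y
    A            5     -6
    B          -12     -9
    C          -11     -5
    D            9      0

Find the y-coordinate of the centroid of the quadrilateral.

Apply Gauss's area formula. First the cross-terms c_i = x_i·y_{i+1} − x_{i+1}·y_i:
  -117, -39, 45, -54  ⇒  2A = -165, A = -82.5.
Then Σ (y_i + y_{i+1})·c_i = 2400, so ȳ = 2400 / (6·(-82.5)) = -160/33.

-160/33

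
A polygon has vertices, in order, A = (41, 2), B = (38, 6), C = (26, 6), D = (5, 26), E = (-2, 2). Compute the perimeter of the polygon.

114

|AB| = √((-3)² + (4)²) = √25 = 5
|BC| = √((-12)² + (0)²) = √144 = 12
|CD| = √((-21)² + (20)²) = √841 = 29
|DE| = √((-7)² + (-24)²) = √625 = 25
|EA| = √((43)² + (0)²) = √1849 = 43
Perimeter = 5 + 12 + 29 + 25 + 43 = 114.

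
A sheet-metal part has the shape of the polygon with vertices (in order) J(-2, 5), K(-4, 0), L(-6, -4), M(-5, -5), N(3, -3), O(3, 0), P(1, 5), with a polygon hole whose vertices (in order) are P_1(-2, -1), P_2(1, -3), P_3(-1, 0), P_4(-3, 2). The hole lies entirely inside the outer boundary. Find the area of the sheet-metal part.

Outer boundary:
Apply the surveyor's formula: 2A = Σ (x_i·y_{i+1} − x_{i+1}·y_i), indices taken mod 7.
Cross-terms: 20, 16, 10, 30, 9, 15, 15  ⇒  Σ = 115
Area = |Σ|/2 = 57.5.
Hole:
Apply the shoelace formula: 2A = Σ (x_i·y_{i+1} − x_{i+1}·y_i), indices taken mod 4.
Cross-terms: 7, -3, -2, 7  ⇒  Σ = 9
Area = |Σ|/2 = 4.5.
Net area = 57.5 − 4.5 = 53.

53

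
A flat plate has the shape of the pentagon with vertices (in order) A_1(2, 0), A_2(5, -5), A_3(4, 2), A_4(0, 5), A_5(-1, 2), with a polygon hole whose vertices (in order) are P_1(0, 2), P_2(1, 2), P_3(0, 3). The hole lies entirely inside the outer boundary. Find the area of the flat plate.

20

Outer boundary:
Σ = (-10) + (30) + (20) + (5) + (-4) = 41
Area = |Σ|/2 = 20.5.
Hole:
Apply the shoelace formula: 2A = Σ (x_i·y_{i+1} − x_{i+1}·y_i), indices taken mod 3.
Cross-terms: -2, 3, 0  ⇒  Σ = 1
Area = |Σ|/2 = 0.5.
Net area = 20.5 − 0.5 = 20.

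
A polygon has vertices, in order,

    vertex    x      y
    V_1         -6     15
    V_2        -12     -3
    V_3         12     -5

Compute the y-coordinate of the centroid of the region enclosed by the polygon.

7/3

Apply the surveyor's formula. First the cross-terms c_i = x_i·y_{i+1} − x_{i+1}·y_i:
  198, 96, 150  ⇒  2A = 444, A = 222.
Then Σ (y_i + y_{i+1})·c_i = 3108, so ȳ = 3108 / (6·222) = 7/3.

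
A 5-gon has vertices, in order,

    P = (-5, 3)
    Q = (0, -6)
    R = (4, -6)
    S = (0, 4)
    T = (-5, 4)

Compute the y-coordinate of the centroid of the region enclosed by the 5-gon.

-43/57

Apply the shoelace (surveyor's) formula. First the cross-terms c_i = x_i·y_{i+1} − x_{i+1}·y_i:
  30, 24, 16, 20, 5  ⇒  2A = 95, A = 47.5.
Then Σ (y_i + y_{i+1})·c_i = -215, so ȳ = -215 / (6·47.5) = -43/57.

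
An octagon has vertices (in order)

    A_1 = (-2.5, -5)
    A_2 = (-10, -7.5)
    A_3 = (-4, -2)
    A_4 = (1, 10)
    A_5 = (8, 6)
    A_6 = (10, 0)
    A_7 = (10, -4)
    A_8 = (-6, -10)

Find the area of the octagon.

186.125

Apply Gauss's area formula: 2A = Σ (x_i·y_{i+1} − x_{i+1}·y_i), indices taken mod 8.
A_1→A_2: (-2.5)(-7.5) − (-10)(-5) = -31.25
A_2→A_3: (-10)(-2) − (-4)(-7.5) = -10
A_3→A_4: (-4)(10) − (1)(-2) = -38
A_4→A_5: (1)(6) − (8)(10) = -74
A_5→A_6: (8)(0) − (10)(6) = -60
A_6→A_7: (10)(-4) − (10)(0) = -40
A_7→A_8: (10)(-10) − (-6)(-4) = -124
A_8→A_1: (-6)(-5) − (-2.5)(-10) = 5
Σ = -372.25
Area = |Σ|/2 = 186.125.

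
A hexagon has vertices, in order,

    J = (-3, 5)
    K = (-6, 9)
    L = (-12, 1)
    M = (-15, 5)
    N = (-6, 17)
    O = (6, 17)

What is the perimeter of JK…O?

62

|JK| = √((-3)² + (4)²) = √25 = 5
|KL| = √((-6)² + (-8)²) = √100 = 10
|LM| = √((-3)² + (4)²) = √25 = 5
|MN| = √((9)² + (12)²) = √225 = 15
|NO| = √((12)² + (0)²) = √144 = 12
|OJ| = √((-9)² + (-12)²) = √225 = 15
Perimeter = 5 + 10 + 5 + 15 + 12 + 15 = 62.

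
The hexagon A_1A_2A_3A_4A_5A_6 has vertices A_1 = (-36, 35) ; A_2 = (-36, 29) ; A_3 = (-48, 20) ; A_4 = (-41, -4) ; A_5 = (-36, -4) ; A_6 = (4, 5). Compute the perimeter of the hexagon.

142

|A_1A_2| = √((0)² + (-6)²) = √36 = 6
|A_2A_3| = √((-12)² + (-9)²) = √225 = 15
|A_3A_4| = √((7)² + (-24)²) = √625 = 25
|A_4A_5| = √((5)² + (0)²) = √25 = 5
|A_5A_6| = √((40)² + (9)²) = √1681 = 41
|A_6A_1| = √((-40)² + (30)²) = √2500 = 50
Perimeter = 6 + 15 + 25 + 5 + 41 + 50 = 142.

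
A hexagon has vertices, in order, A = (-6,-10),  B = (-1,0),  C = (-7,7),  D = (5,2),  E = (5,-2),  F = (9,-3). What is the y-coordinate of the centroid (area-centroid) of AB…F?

Apply Gauss's area formula. First the cross-terms c_i = x_i·y_{i+1} − x_{i+1}·y_i:
  -10, -7, -49, -20, 3, -108  ⇒  2A = -191, A = -95.5.
Then Σ (y_i + y_{i+1})·c_i = 999, so ȳ = 999 / (6·(-95.5)) = -333/191.

-333/191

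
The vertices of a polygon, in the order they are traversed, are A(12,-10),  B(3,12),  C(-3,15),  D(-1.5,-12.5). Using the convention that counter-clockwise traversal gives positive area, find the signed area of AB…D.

Apply Gauss's area formula: 2A = Σ (x_i·y_{i+1} − x_{i+1}·y_i), indices taken mod 4.
Cross-terms: 174, 81, 60, 165  ⇒  Σ = 480
Signed area = Σ/2 = 240 (positive ⇒ counter-clockwise traversal).

240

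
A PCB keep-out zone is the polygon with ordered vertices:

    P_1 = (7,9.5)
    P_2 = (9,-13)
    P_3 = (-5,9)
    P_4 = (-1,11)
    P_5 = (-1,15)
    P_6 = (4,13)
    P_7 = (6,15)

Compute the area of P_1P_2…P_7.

Σ = (-176.5) + (16) + (-46) + (-4) + (-73) + (-18) + (-48) = -349.5
Area = |Σ|/2 = 174.75.

174.75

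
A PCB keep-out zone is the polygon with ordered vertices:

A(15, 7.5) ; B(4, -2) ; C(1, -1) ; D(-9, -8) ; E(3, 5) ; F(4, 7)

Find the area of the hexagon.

87

Σ = (-60) + (-2) + (-17) + (-21) + (1) + (-75) = -174
Area = |Σ|/2 = 87.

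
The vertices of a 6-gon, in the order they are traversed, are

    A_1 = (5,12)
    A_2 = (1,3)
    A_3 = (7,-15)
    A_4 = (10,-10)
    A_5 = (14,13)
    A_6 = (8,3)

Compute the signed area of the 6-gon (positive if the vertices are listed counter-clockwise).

Apply the shoelace (surveyor's) formula: 2A = Σ (x_i·y_{i+1} − x_{i+1}·y_i), indices taken mod 6.
A_1→A_2: (5)(3) − (1)(12) = 3
A_2→A_3: (1)(-15) − (7)(3) = -36
A_3→A_4: (7)(-10) − (10)(-15) = 80
A_4→A_5: (10)(13) − (14)(-10) = 270
A_5→A_6: (14)(3) − (8)(13) = -62
A_6→A_1: (8)(12) − (5)(3) = 81
Σ = 336
Signed area = Σ/2 = 168 (positive ⇒ counter-clockwise traversal).

168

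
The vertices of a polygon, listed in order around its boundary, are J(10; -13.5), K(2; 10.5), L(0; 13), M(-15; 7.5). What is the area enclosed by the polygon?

240.25

Cross-terms: 132, 26, 195, 127.5  ⇒  Σ = 480.5
Area = |Σ|/2 = 240.25.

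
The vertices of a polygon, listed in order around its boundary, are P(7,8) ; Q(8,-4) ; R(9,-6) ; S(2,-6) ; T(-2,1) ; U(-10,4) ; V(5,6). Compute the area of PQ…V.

Apply the shoelace formula: 2A = Σ (x_i·y_{i+1} − x_{i+1}·y_i), indices taken mod 7.
Σ = (-92) + (-12) + (-42) + (-10) + (2) + (-80) + (-2) = -236
Area = |Σ|/2 = 118.

118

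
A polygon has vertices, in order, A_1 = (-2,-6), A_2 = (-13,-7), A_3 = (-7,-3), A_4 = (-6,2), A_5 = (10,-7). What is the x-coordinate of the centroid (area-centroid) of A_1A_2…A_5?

Apply Gauss's area formula. First the cross-terms c_i = x_i·y_{i+1} − x_{i+1}·y_i:
  -64, -10, -32, 22, -74  ⇒  2A = -158, A = -79.
Then Σ (x_i + x_{i+1})·c_i = 1072, so x̄ = 1072 / (6·(-79)) = -536/237.

-536/237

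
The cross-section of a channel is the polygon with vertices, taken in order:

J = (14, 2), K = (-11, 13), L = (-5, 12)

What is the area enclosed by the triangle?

Apply Gauss's area formula: 2A = Σ (x_i·y_{i+1} − x_{i+1}·y_i), indices taken mod 3.
Σ = (204) + (-67) + (-178) = -41
Area = |Σ|/2 = 20.5.

20.5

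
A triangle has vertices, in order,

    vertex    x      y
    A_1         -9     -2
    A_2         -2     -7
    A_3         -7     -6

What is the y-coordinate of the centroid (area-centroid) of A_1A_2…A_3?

-5

Apply Gauss's area formula. First the cross-terms c_i = x_i·y_{i+1} − x_{i+1}·y_i:
  59, -37, -40  ⇒  2A = -18, A = -9.
Then Σ (y_i + y_{i+1})·c_i = 270, so ȳ = 270 / (6·(-9)) = -5.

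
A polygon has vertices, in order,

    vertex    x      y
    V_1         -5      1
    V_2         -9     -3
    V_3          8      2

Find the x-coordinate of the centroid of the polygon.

-2

Apply the shoelace (surveyor's) formula. First the cross-terms c_i = x_i·y_{i+1} − x_{i+1}·y_i:
  24, 6, 18  ⇒  2A = 48, A = 24.
Then Σ (x_i + x_{i+1})·c_i = -288, so x̄ = -288 / (6·24) = -2.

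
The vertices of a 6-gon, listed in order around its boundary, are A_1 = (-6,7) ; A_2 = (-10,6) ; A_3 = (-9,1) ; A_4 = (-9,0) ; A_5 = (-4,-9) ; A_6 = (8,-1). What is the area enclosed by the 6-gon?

147

Apply the surveyor's formula: 2A = Σ (x_i·y_{i+1} − x_{i+1}·y_i), indices taken mod 6.
Σ = (34) + (44) + (9) + (81) + (76) + (50) = 294
Area = |Σ|/2 = 147.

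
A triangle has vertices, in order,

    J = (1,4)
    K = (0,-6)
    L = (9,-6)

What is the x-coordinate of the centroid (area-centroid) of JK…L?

Apply the shoelace formula. First the cross-terms c_i = x_i·y_{i+1} − x_{i+1}·y_i:
  -6, 54, 42  ⇒  2A = 90, A = 45.
Then Σ (x_i + x_{i+1})·c_i = 900, so x̄ = 900 / (6·45) = 10/3.

10/3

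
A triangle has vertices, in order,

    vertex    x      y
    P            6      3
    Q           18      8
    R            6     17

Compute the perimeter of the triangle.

42

|PQ| = √((12)² + (5)²) = √169 = 13
|QR| = √((-12)² + (9)²) = √225 = 15
|RP| = √((0)² + (-14)²) = √196 = 14
Perimeter = 13 + 15 + 14 = 42.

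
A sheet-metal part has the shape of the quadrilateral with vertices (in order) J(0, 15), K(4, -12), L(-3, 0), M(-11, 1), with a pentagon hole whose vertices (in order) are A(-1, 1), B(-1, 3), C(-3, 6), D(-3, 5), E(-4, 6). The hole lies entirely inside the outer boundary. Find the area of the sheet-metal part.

Outer boundary:
J→K: (0)(-12) − (4)(15) = -60
K→L: (4)(0) − (-3)(-12) = -36
L→M: (-3)(1) − (-11)(0) = -3
M→J: (-11)(15) − (0)(1) = -165
Σ = -264
Area = |Σ|/2 = 132.
Hole:
Apply the shoelace formula: 2A = Σ (x_i·y_{i+1} − x_{i+1}·y_i), indices taken mod 5.
Σ = (-2) + (3) + (3) + (2) + (2) = 8
Area = |Σ|/2 = 4.
Net area = 132 − 4 = 128.

128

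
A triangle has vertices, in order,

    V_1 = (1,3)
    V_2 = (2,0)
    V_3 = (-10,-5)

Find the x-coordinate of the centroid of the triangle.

Apply Gauss's area formula. First the cross-terms c_i = x_i·y_{i+1} − x_{i+1}·y_i:
  -6, -10, -25  ⇒  2A = -41, A = -20.5.
Then Σ (x_i + x_{i+1})·c_i = 287, so x̄ = 287 / (6·(-20.5)) = -7/3.

-7/3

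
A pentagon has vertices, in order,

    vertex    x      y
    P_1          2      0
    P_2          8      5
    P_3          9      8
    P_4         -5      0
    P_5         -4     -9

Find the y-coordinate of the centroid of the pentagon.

Apply Gauss's area formula. First the cross-terms c_i = x_i·y_{i+1} − x_{i+1}·y_i:
  10, 19, 40, 45, 18  ⇒  2A = 132, A = 66.
Then Σ (y_i + y_{i+1})·c_i = 50, so ȳ = 50 / (6·66) = 25/198.

25/198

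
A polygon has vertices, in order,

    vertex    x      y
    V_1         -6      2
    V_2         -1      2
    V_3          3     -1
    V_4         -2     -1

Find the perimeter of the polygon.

20

|V_1V_2| = √((5)² + (0)²) = √25 = 5
|V_2V_3| = √((4)² + (-3)²) = √25 = 5
|V_3V_4| = √((-5)² + (0)²) = √25 = 5
|V_4V_1| = √((-4)² + (3)²) = √25 = 5
Perimeter = 5 + 5 + 5 + 5 = 20.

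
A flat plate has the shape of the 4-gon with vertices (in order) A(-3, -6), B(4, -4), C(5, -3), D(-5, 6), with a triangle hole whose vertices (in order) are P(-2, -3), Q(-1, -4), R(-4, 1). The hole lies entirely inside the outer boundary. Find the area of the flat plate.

Outer boundary:
Apply the surveyor's formula: 2A = Σ (x_i·y_{i+1} − x_{i+1}·y_i), indices taken mod 4.
A→B: (-3)(-4) − (4)(-6) = 36
B→C: (4)(-3) − (5)(-4) = 8
C→D: (5)(6) − (-5)(-3) = 15
D→A: (-5)(-6) − (-3)(6) = 48
Σ = 107
Area = |Σ|/2 = 53.5.
Hole:
Apply the shoelace (surveyor's) formula: 2A = Σ (x_i·y_{i+1} − x_{i+1}·y_i), indices taken mod 3.
Σ = (5) + (-17) + (14) = 2
Area = |Σ|/2 = 1.
Net area = 53.5 − 1 = 52.5.

52.5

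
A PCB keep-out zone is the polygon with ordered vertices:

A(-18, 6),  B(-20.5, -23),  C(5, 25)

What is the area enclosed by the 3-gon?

309.75

Σ = (537) + (-397.5) + (480) = 619.5
Area = |Σ|/2 = 309.75.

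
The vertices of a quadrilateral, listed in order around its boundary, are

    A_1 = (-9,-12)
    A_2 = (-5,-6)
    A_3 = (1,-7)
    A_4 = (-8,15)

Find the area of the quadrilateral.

112.5

Σ = (-6) + (41) + (-41) + (231) = 225
Area = |Σ|/2 = 112.5.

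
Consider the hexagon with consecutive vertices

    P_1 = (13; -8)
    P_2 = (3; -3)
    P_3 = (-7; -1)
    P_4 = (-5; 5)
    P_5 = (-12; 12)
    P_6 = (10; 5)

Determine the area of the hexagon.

Apply the shoelace formula: 2A = Σ (x_i·y_{i+1} − x_{i+1}·y_i), indices taken mod 6.
Cross-terms: -15, -24, -40, 0, -180, -145  ⇒  Σ = -404
Area = |Σ|/2 = 202.

202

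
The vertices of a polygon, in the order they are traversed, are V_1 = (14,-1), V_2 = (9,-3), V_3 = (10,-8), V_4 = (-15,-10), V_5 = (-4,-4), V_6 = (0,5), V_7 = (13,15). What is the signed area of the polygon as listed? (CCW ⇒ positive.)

-291.5

Σ = (-33) + (-42) + (-220) + (20) + (-20) + (-65) + (-223) = -583
Signed area = Σ/2 = -291.5 (negative ⇒ clockwise traversal).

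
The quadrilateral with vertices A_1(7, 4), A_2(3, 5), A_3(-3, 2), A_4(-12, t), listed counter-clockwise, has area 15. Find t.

Write out the shoelace sum; only the two edges meeting at A_4 involve t:
2·Area = [((-3)·t − (-12)·2) + ((-12)·4 − 7·t)] + 44
       = -10·t + 20 = 30
⇒ t = -1.

-1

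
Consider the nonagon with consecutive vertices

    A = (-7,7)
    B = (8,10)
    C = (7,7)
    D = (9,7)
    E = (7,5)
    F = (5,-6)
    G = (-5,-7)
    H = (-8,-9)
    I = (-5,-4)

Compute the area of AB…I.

Cross-terms: -126, -14, -14, -4, -67, -65, -11, -13, -63  ⇒  Σ = -377
Area = |Σ|/2 = 188.5.

188.5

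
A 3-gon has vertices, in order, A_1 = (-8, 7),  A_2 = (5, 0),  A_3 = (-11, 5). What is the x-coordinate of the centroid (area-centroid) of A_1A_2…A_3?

-14/3

Apply the surveyor's formula. First the cross-terms c_i = x_i·y_{i+1} − x_{i+1}·y_i:
  -35, 25, -37  ⇒  2A = -47, A = -23.5.
Then Σ (x_i + x_{i+1})·c_i = 658, so x̄ = 658 / (6·(-23.5)) = -14/3.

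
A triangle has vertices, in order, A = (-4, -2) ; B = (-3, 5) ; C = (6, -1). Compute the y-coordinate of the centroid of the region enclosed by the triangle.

2/3

Apply the shoelace formula. First the cross-terms c_i = x_i·y_{i+1} − x_{i+1}·y_i:
  -26, -27, -16  ⇒  2A = -69, A = -34.5.
Then Σ (y_i + y_{i+1})·c_i = -138, so ȳ = -138 / (6·(-34.5)) = 2/3.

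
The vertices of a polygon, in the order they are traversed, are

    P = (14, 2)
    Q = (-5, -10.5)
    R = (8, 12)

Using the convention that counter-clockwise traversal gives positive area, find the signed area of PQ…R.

-132.5

Apply the shoelace (surveyor's) formula: 2A = Σ (x_i·y_{i+1} − x_{i+1}·y_i), indices taken mod 3.
Σ = (-137) + (24) + (-152) = -265
Signed area = Σ/2 = -132.5 (negative ⇒ clockwise traversal).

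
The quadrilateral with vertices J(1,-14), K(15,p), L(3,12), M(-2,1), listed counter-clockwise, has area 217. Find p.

Write out the shoelace sum; only the two edges meeting at K involve p:
2·Area = [(1·p − 15·(-14)) + (15·12 − 3·p)] + 54
       = -2·p + 444 = 434
⇒ p = 5.

5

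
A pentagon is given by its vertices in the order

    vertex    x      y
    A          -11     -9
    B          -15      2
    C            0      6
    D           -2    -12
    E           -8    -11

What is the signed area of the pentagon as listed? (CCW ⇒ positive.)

Apply the shoelace (surveyor's) formula: 2A = Σ (x_i·y_{i+1} − x_{i+1}·y_i), indices taken mod 5.
Σ = (-157) + (-90) + (12) + (-74) + (-49) = -358
Signed area = Σ/2 = -179 (negative ⇒ clockwise traversal).

-179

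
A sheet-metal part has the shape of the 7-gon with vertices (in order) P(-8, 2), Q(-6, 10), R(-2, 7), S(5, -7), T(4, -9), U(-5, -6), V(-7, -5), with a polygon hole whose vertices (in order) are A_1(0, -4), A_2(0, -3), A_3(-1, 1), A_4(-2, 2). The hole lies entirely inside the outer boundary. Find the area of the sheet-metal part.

131.5

Outer boundary:
P→Q: (-8)(10) − (-6)(2) = -68
Q→R: (-6)(7) − (-2)(10) = -22
R→S: (-2)(-7) − (5)(7) = -21
S→T: (5)(-9) − (4)(-7) = -17
T→U: (4)(-6) − (-5)(-9) = -69
U→V: (-5)(-5) − (-7)(-6) = -17
V→P: (-7)(2) − (-8)(-5) = -54
Σ = -268
Area = |Σ|/2 = 134.
Hole:
Apply the shoelace (surveyor's) formula: 2A = Σ (x_i·y_{i+1} − x_{i+1}·y_i), indices taken mod 4.
A_1→A_2: (0)(-3) − (0)(-4) = 0
A_2→A_3: (0)(1) − (-1)(-3) = -3
A_3→A_4: (-1)(2) − (-2)(1) = 0
A_4→A_1: (-2)(-4) − (0)(2) = 8
Σ = 5
Area = |Σ|/2 = 2.5.
Net area = 134 − 2.5 = 131.5.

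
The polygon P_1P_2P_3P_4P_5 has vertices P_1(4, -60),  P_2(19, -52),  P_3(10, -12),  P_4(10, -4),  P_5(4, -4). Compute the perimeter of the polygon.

|P_1P_2| = √((15)² + (8)²) = √289 = 17
|P_2P_3| = √((-9)² + (40)²) = √1681 = 41
|P_3P_4| = √((0)² + (8)²) = √64 = 8
|P_4P_5| = √((-6)² + (0)²) = √36 = 6
|P_5P_1| = √((0)² + (-56)²) = √3136 = 56
Perimeter = 17 + 41 + 8 + 6 + 56 = 128.

128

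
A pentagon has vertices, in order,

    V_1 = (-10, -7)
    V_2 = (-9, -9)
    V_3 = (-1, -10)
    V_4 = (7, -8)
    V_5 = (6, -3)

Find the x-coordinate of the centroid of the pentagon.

-24/47

Apply the shoelace formula. First the cross-terms c_i = x_i·y_{i+1} − x_{i+1}·y_i:
  27, 81, 78, 27, -72  ⇒  2A = 141, A = 70.5.
Then Σ (x_i + x_{i+1})·c_i = -216, so x̄ = -216 / (6·70.5) = -24/47.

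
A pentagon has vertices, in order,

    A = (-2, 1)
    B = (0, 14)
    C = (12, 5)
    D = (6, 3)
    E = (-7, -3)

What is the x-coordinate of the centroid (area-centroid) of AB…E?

Apply the surveyor's formula. First the cross-terms c_i = x_i·y_{i+1} − x_{i+1}·y_i:
  -28, -168, 6, 3, -13  ⇒  2A = -200, A = -100.
Then Σ (x_i + x_{i+1})·c_i = -1738, so x̄ = -1738 / (6·(-100)) = 869/300.

869/300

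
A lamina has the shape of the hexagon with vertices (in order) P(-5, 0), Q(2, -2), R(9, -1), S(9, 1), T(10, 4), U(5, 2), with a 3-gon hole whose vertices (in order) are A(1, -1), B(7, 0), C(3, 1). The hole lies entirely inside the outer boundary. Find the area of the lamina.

Outer boundary:
Apply the shoelace (surveyor's) formula: 2A = Σ (x_i·y_{i+1} − x_{i+1}·y_i), indices taken mod 6.
Cross-terms: 10, 16, 18, 26, 0, 10  ⇒  Σ = 80
Area = |Σ|/2 = 40.
Hole:
Apply the surveyor's formula: 2A = Σ (x_i·y_{i+1} − x_{i+1}·y_i), indices taken mod 3.
A→B: (1)(0) − (7)(-1) = 7
B→C: (7)(1) − (3)(0) = 7
C→A: (3)(-1) − (1)(1) = -4
Σ = 10
Area = |Σ|/2 = 5.
Net area = 40 − 5 = 35.

35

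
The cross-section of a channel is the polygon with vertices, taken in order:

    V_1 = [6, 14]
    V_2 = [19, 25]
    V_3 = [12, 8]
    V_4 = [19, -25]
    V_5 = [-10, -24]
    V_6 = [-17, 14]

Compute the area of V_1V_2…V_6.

Apply the surveyor's formula: 2A = Σ (x_i·y_{i+1} − x_{i+1}·y_i), indices taken mod 6.
Σ = (-116) + (-148) + (-452) + (-706) + (-548) + (-322) = -2292
Area = |Σ|/2 = 1146.

1146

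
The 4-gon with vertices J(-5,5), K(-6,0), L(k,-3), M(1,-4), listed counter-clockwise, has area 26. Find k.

-4

Write out the shoelace sum; only the two edges meeting at L involve k:
2·Area = [((-6)·(-3) − k·0) + (k·(-4) − 1·(-3))] + 15
       = -4·k + 36 = 52
⇒ k = -4.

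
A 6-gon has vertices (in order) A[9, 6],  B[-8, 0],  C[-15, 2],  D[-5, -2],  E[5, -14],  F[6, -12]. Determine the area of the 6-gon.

160

Apply Gauss's area formula: 2A = Σ (x_i·y_{i+1} − x_{i+1}·y_i), indices taken mod 6.
A→B: (9)(0) − (-8)(6) = 48
B→C: (-8)(2) − (-15)(0) = -16
C→D: (-15)(-2) − (-5)(2) = 40
D→E: (-5)(-14) − (5)(-2) = 80
E→F: (5)(-12) − (6)(-14) = 24
F→A: (6)(6) − (9)(-12) = 144
Σ = 320
Area = |Σ|/2 = 160.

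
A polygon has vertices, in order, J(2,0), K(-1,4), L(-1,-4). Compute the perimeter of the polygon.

18

|JK| = √((-3)² + (4)²) = √25 = 5
|KL| = √((0)² + (-8)²) = √64 = 8
|LJ| = √((3)² + (4)²) = √25 = 5
Perimeter = 5 + 8 + 5 = 18.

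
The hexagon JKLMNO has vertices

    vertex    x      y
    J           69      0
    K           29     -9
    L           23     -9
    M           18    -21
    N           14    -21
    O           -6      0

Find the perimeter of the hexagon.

|JK| = √((-40)² + (-9)²) = √1681 = 41
|KL| = √((-6)² + (0)²) = √36 = 6
|LM| = √((-5)² + (-12)²) = √169 = 13
|MN| = √((-4)² + (0)²) = √16 = 4
|NO| = √((-20)² + (21)²) = √841 = 29
|OJ| = √((75)² + (0)²) = √5625 = 75
Perimeter = 41 + 6 + 13 + 4 + 29 + 75 = 168.

168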